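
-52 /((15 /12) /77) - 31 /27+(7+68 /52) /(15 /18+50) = -68604799 /21411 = -3204.18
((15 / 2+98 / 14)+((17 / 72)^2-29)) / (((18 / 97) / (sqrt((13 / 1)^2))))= -94422419 / 93312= -1011.90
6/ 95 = 0.06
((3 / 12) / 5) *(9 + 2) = 11 / 20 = 0.55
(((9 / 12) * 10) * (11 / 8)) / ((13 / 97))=16005 / 208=76.95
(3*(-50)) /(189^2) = -50 /11907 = -0.00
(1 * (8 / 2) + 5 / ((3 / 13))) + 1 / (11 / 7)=868 / 33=26.30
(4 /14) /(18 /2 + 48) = 2 /399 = 0.01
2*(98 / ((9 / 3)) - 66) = -200 / 3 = -66.67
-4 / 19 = -0.21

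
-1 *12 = -12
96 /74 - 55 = -1987 /37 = -53.70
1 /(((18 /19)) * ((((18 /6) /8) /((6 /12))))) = 38 /27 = 1.41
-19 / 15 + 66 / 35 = 13 / 21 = 0.62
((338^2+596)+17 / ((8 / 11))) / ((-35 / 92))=-21134861 / 70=-301926.59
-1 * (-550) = 550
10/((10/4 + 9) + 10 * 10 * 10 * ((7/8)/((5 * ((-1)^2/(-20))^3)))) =-0.00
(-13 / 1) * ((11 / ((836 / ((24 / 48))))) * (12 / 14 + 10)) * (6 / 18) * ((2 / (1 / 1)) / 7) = -13 / 147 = -0.09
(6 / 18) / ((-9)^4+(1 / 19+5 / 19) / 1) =19 / 373995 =0.00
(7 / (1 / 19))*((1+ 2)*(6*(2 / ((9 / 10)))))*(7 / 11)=37240 / 11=3385.45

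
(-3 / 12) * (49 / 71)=-49 / 284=-0.17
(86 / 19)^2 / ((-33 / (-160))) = 1183360 / 11913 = 99.33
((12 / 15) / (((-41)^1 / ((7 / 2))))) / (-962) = 7 / 98605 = 0.00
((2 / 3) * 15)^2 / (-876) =-25 / 219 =-0.11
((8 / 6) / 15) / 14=2 / 315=0.01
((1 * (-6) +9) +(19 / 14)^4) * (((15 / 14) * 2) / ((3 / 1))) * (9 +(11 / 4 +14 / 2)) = 92088375 / 1075648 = 85.61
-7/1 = -7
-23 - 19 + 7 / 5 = -203 / 5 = -40.60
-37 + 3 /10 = -367 /10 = -36.70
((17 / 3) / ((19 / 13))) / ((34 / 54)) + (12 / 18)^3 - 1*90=-42859 / 513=-83.55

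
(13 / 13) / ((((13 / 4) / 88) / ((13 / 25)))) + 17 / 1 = 31.08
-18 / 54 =-1 / 3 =-0.33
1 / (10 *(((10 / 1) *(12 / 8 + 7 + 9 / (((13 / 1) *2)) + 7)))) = 13 / 20600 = 0.00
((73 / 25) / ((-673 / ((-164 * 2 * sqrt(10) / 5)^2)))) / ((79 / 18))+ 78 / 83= -22948274166 / 551607625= -41.60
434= 434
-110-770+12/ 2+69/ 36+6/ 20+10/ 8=-13058/ 15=-870.53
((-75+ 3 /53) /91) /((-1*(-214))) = -1986 /516061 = -0.00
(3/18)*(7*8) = 28/3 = 9.33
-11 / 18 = -0.61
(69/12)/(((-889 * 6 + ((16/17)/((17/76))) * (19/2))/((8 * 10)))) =-66470/764987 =-0.09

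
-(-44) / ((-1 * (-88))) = 1 / 2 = 0.50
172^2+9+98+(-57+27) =29661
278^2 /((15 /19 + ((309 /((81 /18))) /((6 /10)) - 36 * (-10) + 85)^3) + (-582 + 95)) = 1070460684 /2425218205123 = 0.00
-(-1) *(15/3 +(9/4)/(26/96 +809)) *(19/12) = 3692327/466140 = 7.92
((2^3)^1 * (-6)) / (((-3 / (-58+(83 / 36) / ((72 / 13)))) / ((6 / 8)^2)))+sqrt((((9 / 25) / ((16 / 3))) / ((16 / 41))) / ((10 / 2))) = -149257 / 288+3 * sqrt(615) / 400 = -518.07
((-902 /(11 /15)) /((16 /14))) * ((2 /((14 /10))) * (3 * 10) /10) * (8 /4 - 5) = 27675 /2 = 13837.50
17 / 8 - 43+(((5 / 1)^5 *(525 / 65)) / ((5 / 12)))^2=4961249944737 / 1352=3669563568.59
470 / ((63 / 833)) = 55930 / 9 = 6214.44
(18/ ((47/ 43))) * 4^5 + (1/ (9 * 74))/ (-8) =4222844881/ 250416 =16863.32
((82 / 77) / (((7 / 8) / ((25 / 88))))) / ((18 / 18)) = 2050 / 5929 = 0.35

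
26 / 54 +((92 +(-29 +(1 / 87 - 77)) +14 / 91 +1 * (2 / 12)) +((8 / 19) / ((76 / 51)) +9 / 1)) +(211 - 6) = 1477902637 / 7349238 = 201.10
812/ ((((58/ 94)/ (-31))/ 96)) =-3916416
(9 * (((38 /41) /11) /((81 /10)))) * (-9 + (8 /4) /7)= -23180 /28413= -0.82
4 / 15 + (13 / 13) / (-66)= 83 / 330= 0.25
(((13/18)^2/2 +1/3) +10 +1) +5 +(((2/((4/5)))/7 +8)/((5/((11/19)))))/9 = 7197077/430920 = 16.70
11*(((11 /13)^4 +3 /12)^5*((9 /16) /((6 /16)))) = 4.26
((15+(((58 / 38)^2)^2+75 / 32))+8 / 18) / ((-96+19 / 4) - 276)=-871331411 / 13783791528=-0.06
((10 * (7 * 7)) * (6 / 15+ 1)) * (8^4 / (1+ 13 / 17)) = 1592251.73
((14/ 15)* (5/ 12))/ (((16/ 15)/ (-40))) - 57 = -859/ 12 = -71.58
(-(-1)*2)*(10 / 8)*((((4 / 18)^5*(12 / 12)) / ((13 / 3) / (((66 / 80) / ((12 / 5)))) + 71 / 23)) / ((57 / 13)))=263120 / 13363320141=0.00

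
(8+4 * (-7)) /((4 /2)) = -10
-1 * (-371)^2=-137641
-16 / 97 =-0.16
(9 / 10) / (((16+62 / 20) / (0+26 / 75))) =78 / 4775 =0.02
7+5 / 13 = 96 / 13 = 7.38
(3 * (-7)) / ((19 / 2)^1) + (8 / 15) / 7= -2.13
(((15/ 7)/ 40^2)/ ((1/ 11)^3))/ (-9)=-1331/ 6720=-0.20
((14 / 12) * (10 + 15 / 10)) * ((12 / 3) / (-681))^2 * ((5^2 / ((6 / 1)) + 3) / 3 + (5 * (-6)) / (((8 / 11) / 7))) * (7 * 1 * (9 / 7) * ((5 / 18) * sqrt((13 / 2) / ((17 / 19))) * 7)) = -58091215 * sqrt(8398) / 851465196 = -6.25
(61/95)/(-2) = -61/190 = -0.32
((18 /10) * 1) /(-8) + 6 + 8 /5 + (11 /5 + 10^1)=783 /40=19.58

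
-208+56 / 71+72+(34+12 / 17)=-121310 / 1207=-100.51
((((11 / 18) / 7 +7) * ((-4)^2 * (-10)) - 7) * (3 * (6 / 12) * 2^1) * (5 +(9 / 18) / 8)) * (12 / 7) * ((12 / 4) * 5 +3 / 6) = -180493191 / 392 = -460441.81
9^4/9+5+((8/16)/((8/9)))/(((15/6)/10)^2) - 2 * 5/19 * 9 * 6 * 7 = 10337/19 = 544.05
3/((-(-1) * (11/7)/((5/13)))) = 105/143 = 0.73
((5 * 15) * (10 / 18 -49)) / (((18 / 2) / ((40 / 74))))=-218000 / 999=-218.22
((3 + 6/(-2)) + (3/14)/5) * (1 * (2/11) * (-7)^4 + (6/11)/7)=10086/539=18.71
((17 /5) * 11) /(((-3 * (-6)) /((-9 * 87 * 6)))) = -48807 /5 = -9761.40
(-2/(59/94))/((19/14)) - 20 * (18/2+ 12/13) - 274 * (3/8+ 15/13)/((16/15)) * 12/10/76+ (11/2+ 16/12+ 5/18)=-258148241/1291392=-199.90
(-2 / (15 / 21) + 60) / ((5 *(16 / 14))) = 1001 / 100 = 10.01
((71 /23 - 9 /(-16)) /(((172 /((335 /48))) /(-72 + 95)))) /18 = 449905 /2377728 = 0.19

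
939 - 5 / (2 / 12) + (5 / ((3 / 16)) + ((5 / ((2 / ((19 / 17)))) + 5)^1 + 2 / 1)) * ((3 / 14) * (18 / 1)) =249813 / 238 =1049.63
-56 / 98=-4 / 7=-0.57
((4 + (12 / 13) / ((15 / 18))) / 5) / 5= 332 / 1625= 0.20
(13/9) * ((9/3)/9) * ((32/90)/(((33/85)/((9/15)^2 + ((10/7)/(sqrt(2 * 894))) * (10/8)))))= 22100 * sqrt(447)/25091451 + 3536/22275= 0.18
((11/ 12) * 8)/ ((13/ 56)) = 1232/ 39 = 31.59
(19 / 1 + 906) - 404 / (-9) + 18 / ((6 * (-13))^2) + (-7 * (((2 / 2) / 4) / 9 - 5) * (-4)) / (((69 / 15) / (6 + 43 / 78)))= 80979982 / 104949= 771.61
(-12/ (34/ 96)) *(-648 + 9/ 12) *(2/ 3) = 248544/ 17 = 14620.24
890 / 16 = 445 / 8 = 55.62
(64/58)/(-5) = -32/145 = -0.22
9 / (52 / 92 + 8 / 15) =3105 / 379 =8.19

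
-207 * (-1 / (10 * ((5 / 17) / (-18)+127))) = 31671 / 194285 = 0.16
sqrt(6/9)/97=0.01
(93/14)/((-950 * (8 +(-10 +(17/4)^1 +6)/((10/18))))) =-93/112385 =-0.00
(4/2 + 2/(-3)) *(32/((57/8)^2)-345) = -4475428/9747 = -459.16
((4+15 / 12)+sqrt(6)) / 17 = sqrt(6) / 17+21 / 68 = 0.45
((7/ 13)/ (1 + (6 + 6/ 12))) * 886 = 12404/ 195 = 63.61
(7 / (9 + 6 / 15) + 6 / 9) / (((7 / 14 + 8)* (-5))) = -398 / 11985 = -0.03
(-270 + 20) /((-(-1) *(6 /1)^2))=-125 /18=-6.94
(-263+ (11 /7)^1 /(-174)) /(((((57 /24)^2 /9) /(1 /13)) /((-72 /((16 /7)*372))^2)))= -0.23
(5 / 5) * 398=398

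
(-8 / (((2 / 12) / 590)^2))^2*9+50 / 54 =90455615170560000.93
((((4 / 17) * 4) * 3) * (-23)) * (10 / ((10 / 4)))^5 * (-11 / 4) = 3108864 / 17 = 182874.35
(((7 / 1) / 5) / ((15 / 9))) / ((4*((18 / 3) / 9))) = 63 / 200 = 0.32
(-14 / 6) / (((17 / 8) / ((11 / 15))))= -616 / 765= -0.81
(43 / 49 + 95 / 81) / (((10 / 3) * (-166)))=-4069 / 1098090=-0.00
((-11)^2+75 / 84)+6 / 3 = 3469 / 28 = 123.89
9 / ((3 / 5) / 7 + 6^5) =105 / 90721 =0.00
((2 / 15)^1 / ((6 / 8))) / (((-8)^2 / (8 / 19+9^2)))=1547 / 6840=0.23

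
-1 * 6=-6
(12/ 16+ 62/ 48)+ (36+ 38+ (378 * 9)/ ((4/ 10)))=205945/ 24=8581.04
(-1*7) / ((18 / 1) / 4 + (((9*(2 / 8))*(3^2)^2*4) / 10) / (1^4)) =-35 / 387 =-0.09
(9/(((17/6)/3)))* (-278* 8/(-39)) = 120096/221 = 543.42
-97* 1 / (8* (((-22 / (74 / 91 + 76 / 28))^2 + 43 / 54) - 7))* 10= -3.71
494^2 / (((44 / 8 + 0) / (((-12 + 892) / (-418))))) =-1027520 / 11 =-93410.91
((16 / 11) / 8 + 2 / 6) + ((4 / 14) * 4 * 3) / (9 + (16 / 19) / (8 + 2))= 177937 / 199353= 0.89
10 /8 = 5 /4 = 1.25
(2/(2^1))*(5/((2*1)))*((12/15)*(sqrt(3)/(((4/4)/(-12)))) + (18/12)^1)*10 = 75/2-240*sqrt(3) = -378.19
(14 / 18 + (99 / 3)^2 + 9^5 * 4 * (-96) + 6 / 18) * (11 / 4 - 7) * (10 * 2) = 17345400305 / 9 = 1927266700.56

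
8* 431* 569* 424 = 831850688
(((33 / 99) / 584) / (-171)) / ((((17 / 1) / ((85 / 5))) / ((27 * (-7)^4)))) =-2401 / 11096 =-0.22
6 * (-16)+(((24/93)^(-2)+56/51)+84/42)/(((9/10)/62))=1151.83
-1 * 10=-10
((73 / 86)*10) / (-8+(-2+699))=365 / 29627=0.01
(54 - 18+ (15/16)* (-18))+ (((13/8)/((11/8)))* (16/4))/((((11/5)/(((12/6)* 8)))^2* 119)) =26895917/1267112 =21.23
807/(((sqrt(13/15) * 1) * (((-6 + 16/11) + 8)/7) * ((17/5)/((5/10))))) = 310695 * sqrt(195)/16796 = 258.31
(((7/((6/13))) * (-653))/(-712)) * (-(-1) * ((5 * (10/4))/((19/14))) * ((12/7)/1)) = 1485575/6764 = 219.63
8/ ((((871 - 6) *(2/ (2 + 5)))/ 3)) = 84/ 865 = 0.10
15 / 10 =3 / 2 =1.50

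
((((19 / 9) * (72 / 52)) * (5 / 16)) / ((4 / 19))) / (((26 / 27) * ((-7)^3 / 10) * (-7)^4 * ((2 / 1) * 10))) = -48735 / 17814882176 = -0.00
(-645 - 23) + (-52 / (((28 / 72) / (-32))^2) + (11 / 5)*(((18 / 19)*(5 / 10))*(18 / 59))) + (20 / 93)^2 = -352756.45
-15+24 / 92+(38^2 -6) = 32735 / 23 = 1423.26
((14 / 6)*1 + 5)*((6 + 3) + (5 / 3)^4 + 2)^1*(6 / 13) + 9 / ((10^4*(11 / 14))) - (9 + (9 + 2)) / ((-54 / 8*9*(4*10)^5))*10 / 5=63.35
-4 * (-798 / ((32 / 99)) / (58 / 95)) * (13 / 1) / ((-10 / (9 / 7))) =-12544389 / 464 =-27035.32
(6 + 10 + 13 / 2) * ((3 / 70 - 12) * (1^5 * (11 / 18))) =-9207 / 56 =-164.41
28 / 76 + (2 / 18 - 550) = -93968 / 171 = -549.52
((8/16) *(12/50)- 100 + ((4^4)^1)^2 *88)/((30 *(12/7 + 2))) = 51755.74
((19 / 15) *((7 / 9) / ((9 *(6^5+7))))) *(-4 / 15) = -532 / 141845175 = -0.00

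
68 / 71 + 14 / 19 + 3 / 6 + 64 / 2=92257 / 2698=34.19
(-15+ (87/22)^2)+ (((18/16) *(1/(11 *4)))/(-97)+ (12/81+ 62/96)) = 1.43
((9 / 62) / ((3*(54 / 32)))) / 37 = 0.00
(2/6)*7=7/3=2.33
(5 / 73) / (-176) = -5 / 12848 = -0.00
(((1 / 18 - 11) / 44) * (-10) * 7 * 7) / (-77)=-1.58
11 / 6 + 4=5.83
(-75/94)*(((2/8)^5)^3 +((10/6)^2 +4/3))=-993211187425/302795194368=-3.28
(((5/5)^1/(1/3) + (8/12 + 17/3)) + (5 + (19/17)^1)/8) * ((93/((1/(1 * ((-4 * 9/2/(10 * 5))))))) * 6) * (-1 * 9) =18256.45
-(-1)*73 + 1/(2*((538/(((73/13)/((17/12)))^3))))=212127103801/2903548609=73.06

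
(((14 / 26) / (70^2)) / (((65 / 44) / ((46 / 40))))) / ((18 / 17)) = 4301 / 53235000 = 0.00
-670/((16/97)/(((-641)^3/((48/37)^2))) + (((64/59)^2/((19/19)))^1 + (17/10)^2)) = -8156955573387394931000/49509961193577520177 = -164.75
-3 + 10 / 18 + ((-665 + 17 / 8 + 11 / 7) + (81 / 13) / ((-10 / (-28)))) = -21172849 / 32760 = -646.30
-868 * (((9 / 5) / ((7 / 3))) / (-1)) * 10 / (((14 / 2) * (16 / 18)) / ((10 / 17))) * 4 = 301320 / 119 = 2532.10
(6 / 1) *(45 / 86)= 135 / 43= 3.14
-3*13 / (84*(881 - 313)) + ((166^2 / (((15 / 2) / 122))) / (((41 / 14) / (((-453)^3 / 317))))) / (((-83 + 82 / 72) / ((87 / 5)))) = 20755704062516627464931 / 2175562631200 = 9540384526.22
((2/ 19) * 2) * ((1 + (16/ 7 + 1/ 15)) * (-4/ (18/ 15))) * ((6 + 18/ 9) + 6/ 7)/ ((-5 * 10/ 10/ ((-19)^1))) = -79.18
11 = 11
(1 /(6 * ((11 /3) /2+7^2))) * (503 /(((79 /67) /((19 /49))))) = 640319 /1180655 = 0.54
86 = 86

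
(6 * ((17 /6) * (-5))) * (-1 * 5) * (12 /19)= 5100 /19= 268.42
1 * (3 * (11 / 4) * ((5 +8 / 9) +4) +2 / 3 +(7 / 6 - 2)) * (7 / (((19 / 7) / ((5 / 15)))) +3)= 53735 / 171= 314.24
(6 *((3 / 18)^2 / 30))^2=1 / 32400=0.00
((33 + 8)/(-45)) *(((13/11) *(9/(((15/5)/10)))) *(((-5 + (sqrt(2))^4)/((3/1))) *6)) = 64.61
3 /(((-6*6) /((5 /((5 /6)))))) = -0.50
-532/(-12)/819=19/351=0.05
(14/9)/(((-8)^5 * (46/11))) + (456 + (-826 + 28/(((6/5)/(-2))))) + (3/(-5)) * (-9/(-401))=-5666794494737/13599866880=-416.68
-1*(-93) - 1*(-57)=150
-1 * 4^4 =-256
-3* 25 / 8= -75 / 8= -9.38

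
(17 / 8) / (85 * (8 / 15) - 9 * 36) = -51 / 6688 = -0.01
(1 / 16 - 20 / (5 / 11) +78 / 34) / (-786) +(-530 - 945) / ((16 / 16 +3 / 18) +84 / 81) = -1001599111 / 1496544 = -669.27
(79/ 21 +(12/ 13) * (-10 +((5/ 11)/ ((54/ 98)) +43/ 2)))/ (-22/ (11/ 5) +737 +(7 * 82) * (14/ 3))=136385/ 30681651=0.00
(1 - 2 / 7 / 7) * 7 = 47 / 7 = 6.71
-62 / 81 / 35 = -0.02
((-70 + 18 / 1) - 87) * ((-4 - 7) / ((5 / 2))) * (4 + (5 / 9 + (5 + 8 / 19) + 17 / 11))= 7046.89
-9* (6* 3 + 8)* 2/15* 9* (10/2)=-1404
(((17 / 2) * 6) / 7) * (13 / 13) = 51 / 7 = 7.29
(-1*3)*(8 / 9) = -8 / 3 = -2.67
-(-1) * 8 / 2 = 4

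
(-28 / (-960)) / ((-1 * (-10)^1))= 7 / 2400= 0.00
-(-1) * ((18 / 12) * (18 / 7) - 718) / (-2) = 4999 / 14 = 357.07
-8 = -8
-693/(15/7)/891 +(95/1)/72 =1033/1080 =0.96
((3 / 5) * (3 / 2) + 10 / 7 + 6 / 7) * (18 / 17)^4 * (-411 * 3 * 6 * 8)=-692738303616 / 2923235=-236976.60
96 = 96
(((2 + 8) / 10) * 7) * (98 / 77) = 98 / 11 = 8.91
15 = 15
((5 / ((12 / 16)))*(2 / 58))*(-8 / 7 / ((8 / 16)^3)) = -1280 / 609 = -2.10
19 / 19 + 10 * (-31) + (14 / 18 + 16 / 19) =-52562 / 171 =-307.38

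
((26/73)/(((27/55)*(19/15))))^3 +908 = 1766577236863996/1945167082587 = 908.19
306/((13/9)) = 2754/13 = 211.85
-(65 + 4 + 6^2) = -105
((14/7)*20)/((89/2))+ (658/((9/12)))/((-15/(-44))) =10310512/4005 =2574.41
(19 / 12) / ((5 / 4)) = 19 / 15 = 1.27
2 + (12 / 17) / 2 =40 / 17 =2.35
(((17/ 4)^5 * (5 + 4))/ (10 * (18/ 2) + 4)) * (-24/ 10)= -318.62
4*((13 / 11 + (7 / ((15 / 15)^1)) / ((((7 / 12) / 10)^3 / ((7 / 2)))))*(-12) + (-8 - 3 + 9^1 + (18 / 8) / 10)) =-4561969147 / 770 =-5924635.26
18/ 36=1/ 2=0.50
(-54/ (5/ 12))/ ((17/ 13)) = -8424/ 85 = -99.11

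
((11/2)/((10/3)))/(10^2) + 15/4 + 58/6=80599/6000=13.43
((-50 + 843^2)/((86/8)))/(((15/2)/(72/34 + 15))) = 551424824/3655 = 150868.62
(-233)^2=54289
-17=-17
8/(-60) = -2/15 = -0.13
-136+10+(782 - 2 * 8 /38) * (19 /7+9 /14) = 332217 /133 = 2497.87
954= 954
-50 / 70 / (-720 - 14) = 5 / 5138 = 0.00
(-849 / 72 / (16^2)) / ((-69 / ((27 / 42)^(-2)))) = 13867 / 8584704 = 0.00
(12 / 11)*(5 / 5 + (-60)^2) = 43212 / 11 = 3928.36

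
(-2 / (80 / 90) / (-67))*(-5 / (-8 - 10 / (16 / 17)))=90 / 9983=0.01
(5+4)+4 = 13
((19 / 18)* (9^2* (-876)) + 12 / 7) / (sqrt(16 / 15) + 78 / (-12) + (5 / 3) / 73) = 134105095008* sqrt(15) / 274537739 + 3257330090220 / 274537739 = 13756.64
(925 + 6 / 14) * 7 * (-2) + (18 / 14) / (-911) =-82620421 / 6377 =-12956.00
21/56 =3/8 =0.38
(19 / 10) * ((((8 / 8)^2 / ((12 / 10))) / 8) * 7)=133 / 96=1.39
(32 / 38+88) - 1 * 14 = 1422 / 19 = 74.84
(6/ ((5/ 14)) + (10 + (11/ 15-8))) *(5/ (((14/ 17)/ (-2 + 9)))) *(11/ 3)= 54791/ 18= 3043.94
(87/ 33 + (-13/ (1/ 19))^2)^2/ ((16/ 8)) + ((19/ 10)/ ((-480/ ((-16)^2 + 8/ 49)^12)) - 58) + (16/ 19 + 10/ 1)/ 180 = -62635278899239918787470559984441289189398785034948689/ 198200362924764984018554550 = -316020001048210434492438700.00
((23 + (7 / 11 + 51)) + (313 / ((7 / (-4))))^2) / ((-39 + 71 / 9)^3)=-12599141517 / 11832128000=-1.06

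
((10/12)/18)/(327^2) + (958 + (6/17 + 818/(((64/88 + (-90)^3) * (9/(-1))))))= 188592106802770967/196787711582856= 958.35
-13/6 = -2.17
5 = 5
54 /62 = 27 /31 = 0.87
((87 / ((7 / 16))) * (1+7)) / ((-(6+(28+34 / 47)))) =-5452 / 119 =-45.82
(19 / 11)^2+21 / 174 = 21785 / 7018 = 3.10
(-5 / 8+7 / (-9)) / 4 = -101 / 288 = -0.35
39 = 39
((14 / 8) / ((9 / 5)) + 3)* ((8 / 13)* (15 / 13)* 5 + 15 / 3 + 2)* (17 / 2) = 356.22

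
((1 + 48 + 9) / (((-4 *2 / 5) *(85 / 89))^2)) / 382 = 229709 / 3532736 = 0.07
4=4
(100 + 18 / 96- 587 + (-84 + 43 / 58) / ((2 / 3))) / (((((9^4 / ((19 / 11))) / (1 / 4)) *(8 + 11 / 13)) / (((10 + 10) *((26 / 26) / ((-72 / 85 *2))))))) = 5958989855 / 110910083328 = 0.05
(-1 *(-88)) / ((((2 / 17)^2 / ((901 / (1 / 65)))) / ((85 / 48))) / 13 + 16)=205726839175 / 37404879874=5.50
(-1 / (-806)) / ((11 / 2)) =1 / 4433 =0.00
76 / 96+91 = 2203 / 24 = 91.79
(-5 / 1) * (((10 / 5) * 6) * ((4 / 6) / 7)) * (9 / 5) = -72 / 7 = -10.29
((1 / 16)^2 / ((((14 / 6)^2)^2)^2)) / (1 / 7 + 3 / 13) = 85293 / 7168118272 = 0.00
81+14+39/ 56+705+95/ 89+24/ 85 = 339778851/ 423640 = 802.05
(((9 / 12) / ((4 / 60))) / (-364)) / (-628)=45 / 914368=0.00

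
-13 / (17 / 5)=-65 / 17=-3.82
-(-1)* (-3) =-3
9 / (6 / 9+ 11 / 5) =135 / 43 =3.14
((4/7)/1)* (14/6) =1.33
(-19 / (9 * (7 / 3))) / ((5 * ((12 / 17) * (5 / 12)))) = -323 / 525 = -0.62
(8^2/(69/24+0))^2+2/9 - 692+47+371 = 1055840/4761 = 221.77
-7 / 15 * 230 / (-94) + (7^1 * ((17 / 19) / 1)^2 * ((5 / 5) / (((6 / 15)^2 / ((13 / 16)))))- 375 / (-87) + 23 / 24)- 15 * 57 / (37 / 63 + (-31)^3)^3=170125345586654811247300451 / 4879165216579004992776672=34.87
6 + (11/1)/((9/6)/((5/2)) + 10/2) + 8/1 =447/28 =15.96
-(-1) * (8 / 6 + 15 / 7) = 73 / 21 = 3.48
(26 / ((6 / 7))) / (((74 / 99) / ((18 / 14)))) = 3861 / 74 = 52.18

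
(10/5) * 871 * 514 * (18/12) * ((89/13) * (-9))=-82754514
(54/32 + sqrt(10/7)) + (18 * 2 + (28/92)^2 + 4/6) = sqrt(70)/7 + 976241/25392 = 39.64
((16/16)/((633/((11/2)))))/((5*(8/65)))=143/10128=0.01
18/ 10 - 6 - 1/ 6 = -131/ 30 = -4.37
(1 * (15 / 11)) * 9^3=10935 / 11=994.09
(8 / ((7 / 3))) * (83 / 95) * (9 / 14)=8964 / 4655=1.93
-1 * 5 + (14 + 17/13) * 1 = 134/13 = 10.31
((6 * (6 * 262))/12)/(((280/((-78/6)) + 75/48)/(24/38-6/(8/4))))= 490464/5263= 93.19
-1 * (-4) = 4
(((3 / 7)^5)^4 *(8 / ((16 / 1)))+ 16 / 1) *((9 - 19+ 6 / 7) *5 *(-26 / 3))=10621946504043132681280 / 1675637592249852021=6339.05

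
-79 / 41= -1.93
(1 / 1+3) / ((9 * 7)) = 4 / 63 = 0.06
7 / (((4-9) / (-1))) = 7 / 5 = 1.40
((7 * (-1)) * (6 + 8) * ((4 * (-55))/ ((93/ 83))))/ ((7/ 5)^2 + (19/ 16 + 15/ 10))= 65072000/ 15717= 4140.23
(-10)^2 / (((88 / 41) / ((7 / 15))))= 1435 / 66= 21.74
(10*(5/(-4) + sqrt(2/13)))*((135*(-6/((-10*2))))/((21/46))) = -15525/14 + 6210*sqrt(26)/91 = -760.96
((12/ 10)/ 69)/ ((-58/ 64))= -64/ 3335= -0.02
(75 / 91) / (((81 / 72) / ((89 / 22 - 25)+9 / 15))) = -44780 / 3003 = -14.91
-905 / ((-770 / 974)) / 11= 88147 / 847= 104.07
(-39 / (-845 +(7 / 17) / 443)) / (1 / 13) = 0.60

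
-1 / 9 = -0.11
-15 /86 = -0.17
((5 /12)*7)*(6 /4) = 35 /8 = 4.38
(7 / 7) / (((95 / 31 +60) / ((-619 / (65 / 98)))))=-1880522 / 127075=-14.80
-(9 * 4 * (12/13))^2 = -186624/169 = -1104.28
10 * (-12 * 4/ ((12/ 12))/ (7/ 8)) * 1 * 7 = -3840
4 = 4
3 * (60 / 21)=60 / 7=8.57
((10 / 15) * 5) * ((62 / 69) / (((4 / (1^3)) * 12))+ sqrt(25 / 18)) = 155 / 2484+ 25 * sqrt(2) / 9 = 3.99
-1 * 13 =-13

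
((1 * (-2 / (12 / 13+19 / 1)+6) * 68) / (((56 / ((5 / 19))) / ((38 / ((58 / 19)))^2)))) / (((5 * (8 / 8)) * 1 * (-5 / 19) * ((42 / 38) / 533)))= -17141052841796 / 160096965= -107066.69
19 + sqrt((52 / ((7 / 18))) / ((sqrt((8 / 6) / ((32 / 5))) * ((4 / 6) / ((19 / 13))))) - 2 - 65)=42.98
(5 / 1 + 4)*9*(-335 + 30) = -24705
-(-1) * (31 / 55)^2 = 961 / 3025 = 0.32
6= 6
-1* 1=-1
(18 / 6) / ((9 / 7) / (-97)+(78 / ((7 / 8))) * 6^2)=679 / 726333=0.00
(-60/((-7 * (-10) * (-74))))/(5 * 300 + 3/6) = 6/777259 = 0.00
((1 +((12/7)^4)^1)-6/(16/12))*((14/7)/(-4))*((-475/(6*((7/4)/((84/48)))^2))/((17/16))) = 23431750/122451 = 191.36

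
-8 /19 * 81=-34.11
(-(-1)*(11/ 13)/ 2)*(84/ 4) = 231/ 26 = 8.88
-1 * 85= -85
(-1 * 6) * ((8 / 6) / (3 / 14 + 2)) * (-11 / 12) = 308 / 93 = 3.31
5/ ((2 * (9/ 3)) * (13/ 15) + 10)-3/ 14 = 61/ 532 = 0.11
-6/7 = -0.86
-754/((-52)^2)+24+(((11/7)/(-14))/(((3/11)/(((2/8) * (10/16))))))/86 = 249494647/10518144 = 23.72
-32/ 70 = -16/ 35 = -0.46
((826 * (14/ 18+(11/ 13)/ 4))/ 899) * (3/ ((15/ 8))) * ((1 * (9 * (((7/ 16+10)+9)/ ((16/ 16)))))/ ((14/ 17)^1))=144424979/ 467480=308.94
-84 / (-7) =12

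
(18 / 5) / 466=9 / 1165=0.01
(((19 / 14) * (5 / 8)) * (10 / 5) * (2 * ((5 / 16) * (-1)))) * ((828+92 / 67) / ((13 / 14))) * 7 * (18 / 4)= -103929525 / 3484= -29830.52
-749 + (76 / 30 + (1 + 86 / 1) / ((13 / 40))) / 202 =-14725208 / 19695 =-747.66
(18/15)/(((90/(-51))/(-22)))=374/25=14.96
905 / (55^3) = 181 / 33275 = 0.01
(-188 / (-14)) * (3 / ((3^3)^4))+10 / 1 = 10.00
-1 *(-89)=89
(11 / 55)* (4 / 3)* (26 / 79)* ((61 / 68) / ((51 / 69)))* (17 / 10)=18239 / 100725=0.18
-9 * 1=-9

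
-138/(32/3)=-12.94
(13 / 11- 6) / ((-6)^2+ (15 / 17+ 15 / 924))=-0.13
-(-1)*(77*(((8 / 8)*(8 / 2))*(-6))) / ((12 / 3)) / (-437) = 462 / 437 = 1.06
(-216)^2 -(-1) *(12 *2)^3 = 60480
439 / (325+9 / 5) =2195 / 1634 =1.34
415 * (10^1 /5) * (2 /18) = 830 /9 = 92.22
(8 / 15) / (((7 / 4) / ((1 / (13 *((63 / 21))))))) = 32 / 4095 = 0.01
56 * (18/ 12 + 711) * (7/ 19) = 14700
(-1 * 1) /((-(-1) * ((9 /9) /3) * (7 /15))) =-45 /7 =-6.43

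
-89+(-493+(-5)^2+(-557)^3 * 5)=-864044022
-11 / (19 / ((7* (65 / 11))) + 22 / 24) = -5460 / 683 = -7.99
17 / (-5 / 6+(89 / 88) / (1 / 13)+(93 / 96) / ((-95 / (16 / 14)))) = 2984520 / 2159869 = 1.38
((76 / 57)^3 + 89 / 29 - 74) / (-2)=53683 / 1566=34.28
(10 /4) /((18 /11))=55 /36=1.53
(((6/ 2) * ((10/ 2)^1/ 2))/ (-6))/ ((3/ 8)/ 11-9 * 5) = 110/ 3957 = 0.03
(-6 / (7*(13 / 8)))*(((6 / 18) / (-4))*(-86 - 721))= -3228 / 91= -35.47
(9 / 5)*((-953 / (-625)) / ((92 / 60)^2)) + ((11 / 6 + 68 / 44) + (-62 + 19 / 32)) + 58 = 79598183 / 69828000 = 1.14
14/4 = 7/2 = 3.50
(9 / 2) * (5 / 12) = 15 / 8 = 1.88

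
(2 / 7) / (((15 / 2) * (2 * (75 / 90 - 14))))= -4 / 2765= -0.00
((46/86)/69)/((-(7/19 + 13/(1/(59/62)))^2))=-1387684/29052096321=-0.00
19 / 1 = 19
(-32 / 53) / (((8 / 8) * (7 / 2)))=-64 / 371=-0.17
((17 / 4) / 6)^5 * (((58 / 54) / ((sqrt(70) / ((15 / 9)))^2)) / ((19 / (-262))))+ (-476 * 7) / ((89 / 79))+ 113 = -65154449577223211 / 22903620009984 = -2844.72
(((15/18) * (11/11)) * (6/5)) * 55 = 55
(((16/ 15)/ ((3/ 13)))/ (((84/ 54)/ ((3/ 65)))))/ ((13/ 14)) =48/ 325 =0.15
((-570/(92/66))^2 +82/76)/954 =3361274639/19177308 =175.27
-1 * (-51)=51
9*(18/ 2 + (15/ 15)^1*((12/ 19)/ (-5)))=7587/ 95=79.86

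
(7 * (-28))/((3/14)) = -2744/3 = -914.67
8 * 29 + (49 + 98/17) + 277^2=1309268/17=77015.76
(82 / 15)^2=6724 / 225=29.88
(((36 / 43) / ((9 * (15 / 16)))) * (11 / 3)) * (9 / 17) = 704 / 3655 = 0.19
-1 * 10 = -10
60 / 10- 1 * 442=-436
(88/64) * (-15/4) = -165/32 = -5.16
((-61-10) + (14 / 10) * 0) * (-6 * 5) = 2130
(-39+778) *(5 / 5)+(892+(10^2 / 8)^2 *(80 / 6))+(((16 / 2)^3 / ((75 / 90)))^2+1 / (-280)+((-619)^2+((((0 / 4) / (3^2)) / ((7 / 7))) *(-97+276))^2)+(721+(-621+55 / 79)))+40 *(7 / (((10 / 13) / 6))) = 254373602663 / 331800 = 766647.39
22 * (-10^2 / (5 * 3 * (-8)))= 55 / 3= 18.33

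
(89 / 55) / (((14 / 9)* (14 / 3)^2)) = 0.05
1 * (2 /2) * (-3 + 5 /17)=-46 /17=-2.71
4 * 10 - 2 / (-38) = 761 / 19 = 40.05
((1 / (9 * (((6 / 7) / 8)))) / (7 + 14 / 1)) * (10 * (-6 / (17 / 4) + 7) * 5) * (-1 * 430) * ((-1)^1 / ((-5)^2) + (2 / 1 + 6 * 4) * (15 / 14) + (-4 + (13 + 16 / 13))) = -225745.42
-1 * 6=-6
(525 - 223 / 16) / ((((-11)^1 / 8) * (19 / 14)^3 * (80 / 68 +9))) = -190720348 / 13052677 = -14.61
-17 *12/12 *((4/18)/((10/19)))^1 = -323/45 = -7.18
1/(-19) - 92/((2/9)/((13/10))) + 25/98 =-538.00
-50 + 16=-34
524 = 524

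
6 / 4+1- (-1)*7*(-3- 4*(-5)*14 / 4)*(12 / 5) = 11281 / 10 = 1128.10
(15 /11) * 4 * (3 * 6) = 1080 /11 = 98.18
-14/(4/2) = -7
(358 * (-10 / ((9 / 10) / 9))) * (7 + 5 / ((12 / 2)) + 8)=-1700500 / 3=-566833.33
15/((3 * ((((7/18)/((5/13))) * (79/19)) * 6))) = 1425/7189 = 0.20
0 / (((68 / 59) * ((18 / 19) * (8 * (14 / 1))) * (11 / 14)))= 0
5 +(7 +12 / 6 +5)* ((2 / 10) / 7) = 27 / 5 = 5.40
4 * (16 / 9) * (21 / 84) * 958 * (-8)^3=-7847936 / 9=-871992.89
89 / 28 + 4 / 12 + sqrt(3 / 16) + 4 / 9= sqrt(3) / 4 + 997 / 252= 4.39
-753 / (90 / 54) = -2259 / 5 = -451.80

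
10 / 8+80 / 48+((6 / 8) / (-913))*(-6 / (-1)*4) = 31739 / 10956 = 2.90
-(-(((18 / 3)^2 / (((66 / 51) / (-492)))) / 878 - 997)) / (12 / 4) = -4889789 / 14487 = -337.53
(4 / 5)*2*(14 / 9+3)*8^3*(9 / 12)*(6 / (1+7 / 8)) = 671744 / 75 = 8956.59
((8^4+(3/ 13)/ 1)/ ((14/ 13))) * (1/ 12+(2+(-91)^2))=5292989647/ 168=31505890.76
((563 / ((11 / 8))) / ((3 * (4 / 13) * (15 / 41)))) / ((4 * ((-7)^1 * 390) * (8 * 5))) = -23083 / 8316000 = -0.00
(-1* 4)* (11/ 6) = -22/ 3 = -7.33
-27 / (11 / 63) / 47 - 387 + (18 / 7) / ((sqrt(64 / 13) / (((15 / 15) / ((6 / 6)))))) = -201780 / 517 + 9 * sqrt(13) / 28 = -389.13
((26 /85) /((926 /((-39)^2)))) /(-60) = -6591 /787100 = -0.01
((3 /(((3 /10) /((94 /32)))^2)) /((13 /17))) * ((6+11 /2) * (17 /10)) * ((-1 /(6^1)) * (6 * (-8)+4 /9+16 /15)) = 7679325629 /134784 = 56975.05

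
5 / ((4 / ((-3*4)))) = -15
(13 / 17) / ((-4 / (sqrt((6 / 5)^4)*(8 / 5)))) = -936 / 2125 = -0.44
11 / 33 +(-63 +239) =529 / 3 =176.33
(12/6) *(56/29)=112/29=3.86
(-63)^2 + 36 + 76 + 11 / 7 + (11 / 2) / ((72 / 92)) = 4089.60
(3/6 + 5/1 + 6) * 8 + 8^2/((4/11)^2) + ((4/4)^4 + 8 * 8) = 641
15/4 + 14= 71/4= 17.75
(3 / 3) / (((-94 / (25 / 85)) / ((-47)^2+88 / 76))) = -209965 / 30362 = -6.92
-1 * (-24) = 24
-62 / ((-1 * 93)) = 2 / 3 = 0.67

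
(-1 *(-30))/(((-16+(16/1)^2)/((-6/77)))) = -3/308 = -0.01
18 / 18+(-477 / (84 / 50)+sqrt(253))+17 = -3723 / 14+sqrt(253) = -250.02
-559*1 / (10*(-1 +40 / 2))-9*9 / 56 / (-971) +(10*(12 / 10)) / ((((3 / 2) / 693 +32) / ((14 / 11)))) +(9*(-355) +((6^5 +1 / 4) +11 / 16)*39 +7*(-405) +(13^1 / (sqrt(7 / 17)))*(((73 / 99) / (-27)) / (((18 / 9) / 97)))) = 1816312133255033 / 6110013616-92053*sqrt(119) / 37422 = 297241.27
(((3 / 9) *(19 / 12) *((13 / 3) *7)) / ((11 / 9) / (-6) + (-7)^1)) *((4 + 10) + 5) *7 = -295.57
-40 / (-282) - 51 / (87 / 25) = -59345 / 4089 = -14.51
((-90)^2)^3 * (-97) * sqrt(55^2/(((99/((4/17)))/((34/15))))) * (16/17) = -195858447796325.31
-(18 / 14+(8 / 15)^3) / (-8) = 33959 / 189000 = 0.18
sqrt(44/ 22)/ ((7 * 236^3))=sqrt(2)/ 92009792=0.00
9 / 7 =1.29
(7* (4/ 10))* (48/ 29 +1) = 1078/ 145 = 7.43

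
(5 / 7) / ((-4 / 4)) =-5 / 7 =-0.71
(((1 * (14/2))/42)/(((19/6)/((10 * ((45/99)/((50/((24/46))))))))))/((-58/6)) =-36/139403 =-0.00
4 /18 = 2 /9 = 0.22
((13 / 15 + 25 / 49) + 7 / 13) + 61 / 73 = 1918828 / 697515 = 2.75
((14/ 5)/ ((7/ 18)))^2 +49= 2521/ 25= 100.84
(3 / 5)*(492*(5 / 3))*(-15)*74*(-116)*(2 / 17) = 126699840 / 17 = 7452931.76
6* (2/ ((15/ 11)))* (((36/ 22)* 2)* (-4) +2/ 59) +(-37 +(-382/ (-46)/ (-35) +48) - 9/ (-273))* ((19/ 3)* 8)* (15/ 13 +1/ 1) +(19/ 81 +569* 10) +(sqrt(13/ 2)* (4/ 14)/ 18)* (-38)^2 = 722* sqrt(26)/ 63 +627259360061/ 92879865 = 6811.88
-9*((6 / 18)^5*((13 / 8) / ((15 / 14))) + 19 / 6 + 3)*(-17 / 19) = 49.71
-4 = -4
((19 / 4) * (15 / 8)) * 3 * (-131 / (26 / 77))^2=4021550.09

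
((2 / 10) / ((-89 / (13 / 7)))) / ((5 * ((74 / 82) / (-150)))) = 3198 / 23051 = 0.14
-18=-18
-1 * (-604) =604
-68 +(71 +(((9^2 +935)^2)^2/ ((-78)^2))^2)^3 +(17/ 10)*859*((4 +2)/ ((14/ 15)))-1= 5002845355272255705781258470059159622431777483052534192893747218304063/ 173341807178069951694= 28861158405559661799708640000000000000000000000000.00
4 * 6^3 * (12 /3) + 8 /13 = 44936 /13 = 3456.62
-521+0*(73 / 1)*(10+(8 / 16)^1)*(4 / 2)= -521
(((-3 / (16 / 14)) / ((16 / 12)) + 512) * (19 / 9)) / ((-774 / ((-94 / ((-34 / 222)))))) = -853.82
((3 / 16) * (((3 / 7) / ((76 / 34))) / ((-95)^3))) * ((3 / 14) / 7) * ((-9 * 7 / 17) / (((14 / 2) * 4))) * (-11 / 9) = -297 / 1430403296000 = -0.00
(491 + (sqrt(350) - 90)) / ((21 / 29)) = 145*sqrt(14) / 21 + 11629 / 21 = 579.60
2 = 2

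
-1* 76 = -76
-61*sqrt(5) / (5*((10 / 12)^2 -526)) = 2196*sqrt(5) / 94555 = 0.05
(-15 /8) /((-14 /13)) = 195 /112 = 1.74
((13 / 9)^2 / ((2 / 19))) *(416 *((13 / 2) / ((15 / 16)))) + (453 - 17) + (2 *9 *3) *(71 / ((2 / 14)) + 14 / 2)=84821.01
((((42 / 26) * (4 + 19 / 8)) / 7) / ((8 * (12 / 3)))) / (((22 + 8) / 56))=357 / 4160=0.09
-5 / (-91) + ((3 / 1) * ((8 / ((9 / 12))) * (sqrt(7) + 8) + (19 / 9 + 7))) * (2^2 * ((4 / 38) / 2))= 128 * sqrt(7) / 19 + 309685 / 5187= 77.53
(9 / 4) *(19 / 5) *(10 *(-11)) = -1881 / 2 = -940.50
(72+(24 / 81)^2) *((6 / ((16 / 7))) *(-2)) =-91966 / 243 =-378.46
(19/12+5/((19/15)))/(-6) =-1261/1368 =-0.92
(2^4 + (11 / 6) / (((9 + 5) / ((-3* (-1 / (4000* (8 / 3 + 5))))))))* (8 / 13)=9.85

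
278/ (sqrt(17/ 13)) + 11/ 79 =11/ 79 + 278 * sqrt(221)/ 17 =243.24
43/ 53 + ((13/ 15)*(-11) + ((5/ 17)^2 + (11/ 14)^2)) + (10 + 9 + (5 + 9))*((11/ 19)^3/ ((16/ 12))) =-248287340116/ 77218587705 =-3.22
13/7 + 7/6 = 3.02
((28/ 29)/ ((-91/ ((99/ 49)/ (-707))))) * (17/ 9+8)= 3916/ 13060411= 0.00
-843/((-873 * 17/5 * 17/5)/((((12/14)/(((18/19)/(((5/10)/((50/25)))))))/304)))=7025/113029056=0.00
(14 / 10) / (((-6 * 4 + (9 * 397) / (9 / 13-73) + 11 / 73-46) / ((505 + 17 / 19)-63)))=-808412220 / 155492903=-5.20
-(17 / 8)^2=-4.52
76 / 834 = 38 / 417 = 0.09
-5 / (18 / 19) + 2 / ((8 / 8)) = -59 / 18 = -3.28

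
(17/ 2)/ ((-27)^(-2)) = 12393/ 2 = 6196.50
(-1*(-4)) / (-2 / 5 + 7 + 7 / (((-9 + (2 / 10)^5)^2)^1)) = 15819187520 / 26443456283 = 0.60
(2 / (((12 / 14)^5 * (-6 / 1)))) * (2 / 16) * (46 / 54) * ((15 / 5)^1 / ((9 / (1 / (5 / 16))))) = -386561 / 4723920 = -0.08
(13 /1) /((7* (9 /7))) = 1.44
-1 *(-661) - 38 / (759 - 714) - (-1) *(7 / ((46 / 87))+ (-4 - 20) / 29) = 40374203 / 60030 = 672.57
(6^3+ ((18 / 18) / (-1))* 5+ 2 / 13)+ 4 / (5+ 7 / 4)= 74323 / 351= 211.75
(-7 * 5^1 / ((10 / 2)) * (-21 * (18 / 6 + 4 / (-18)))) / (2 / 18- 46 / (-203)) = 746025 / 617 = 1209.12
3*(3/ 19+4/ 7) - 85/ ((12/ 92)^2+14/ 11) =-669472/ 10507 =-63.72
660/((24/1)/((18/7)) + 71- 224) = -4.59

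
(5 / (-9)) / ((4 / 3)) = -5 / 12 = -0.42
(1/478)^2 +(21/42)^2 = 28561/114242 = 0.25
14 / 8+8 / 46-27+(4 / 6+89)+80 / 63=381727 / 5796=65.86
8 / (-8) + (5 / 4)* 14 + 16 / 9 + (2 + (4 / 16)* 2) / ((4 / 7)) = 1631 / 72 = 22.65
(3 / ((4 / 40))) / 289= 30 / 289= 0.10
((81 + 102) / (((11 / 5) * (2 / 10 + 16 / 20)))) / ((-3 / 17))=-5185 / 11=-471.36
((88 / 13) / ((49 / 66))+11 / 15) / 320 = 94127 / 3057600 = 0.03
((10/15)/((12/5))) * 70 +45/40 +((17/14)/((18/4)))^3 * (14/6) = 17673571/857304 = 20.62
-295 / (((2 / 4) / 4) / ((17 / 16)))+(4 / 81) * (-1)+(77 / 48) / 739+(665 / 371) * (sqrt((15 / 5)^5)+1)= -127193194061 / 50760432+855 * sqrt(3) / 53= -2477.81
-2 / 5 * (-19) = 38 / 5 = 7.60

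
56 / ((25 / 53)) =2968 / 25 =118.72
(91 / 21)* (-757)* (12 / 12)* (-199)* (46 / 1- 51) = -9791795 / 3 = -3263931.67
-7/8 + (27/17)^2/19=-32605/43928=-0.74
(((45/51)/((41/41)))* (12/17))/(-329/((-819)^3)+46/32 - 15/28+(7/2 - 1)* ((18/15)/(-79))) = 17855550498240/24763819434569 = 0.72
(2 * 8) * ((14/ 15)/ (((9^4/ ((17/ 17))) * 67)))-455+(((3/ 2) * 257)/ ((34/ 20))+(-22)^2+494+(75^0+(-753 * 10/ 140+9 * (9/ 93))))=33949769426957/ 48649093290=697.85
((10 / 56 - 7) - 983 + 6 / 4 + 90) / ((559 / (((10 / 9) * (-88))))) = 5533660 / 35217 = 157.13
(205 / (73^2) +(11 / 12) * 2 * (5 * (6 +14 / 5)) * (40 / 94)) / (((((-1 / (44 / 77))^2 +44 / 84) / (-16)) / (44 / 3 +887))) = -25032993422080 / 181084749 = -138239.10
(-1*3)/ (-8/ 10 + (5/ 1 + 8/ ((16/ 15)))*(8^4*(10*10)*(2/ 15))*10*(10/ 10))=-45/ 102399988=-0.00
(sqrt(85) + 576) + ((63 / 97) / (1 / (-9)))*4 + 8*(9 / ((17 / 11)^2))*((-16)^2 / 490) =sqrt(85) + 3903599412 / 6868085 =577.59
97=97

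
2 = 2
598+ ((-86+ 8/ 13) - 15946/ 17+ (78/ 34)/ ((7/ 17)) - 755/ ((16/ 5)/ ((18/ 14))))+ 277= -446.16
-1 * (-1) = 1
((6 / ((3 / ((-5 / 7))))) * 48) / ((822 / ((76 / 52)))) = -1520 / 12467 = -0.12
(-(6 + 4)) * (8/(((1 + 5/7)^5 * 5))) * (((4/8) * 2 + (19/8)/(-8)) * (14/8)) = -588245/442368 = -1.33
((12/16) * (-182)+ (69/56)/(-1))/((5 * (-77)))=7713/21560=0.36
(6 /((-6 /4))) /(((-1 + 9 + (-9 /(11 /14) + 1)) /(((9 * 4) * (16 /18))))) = 52.15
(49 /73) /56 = 7 /584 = 0.01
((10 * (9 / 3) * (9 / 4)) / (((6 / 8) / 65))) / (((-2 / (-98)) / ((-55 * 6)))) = -94594500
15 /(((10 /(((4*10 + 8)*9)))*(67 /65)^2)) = 2737800 /4489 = 609.89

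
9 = 9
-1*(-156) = 156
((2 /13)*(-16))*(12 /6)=-64 /13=-4.92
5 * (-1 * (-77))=385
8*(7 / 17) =56 / 17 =3.29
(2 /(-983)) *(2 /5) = -4 /4915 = -0.00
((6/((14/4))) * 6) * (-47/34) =-1692/119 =-14.22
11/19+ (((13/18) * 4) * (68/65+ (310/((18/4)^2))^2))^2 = 765942776840814979/1656222590475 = 462463.67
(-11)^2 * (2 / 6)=121 / 3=40.33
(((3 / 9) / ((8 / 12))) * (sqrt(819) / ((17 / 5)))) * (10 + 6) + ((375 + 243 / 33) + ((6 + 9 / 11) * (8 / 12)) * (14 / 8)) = 120 * sqrt(91) / 17 + 8587 / 22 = 457.66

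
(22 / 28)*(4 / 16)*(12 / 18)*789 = 2893 / 28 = 103.32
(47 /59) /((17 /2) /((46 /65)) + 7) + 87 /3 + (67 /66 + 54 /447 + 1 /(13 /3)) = 4052070779 /133253978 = 30.41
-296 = -296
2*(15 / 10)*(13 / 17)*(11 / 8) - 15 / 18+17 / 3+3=4483 / 408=10.99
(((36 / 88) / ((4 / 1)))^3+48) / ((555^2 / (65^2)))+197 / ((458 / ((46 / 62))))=19422314748457 / 19868720272896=0.98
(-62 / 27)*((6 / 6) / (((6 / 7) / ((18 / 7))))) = -62 / 9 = -6.89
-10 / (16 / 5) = -25 / 8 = -3.12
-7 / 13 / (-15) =7 / 195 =0.04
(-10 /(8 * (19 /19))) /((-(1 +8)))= 5 /36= 0.14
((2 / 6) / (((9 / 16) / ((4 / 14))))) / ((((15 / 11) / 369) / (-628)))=-9063296 / 315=-28772.37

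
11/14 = 0.79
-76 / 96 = -19 / 24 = -0.79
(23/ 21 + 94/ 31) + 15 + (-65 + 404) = 358.13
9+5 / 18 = 167 / 18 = 9.28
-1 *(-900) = 900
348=348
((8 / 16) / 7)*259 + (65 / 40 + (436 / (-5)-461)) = -21123 / 40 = -528.08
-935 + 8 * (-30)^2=6265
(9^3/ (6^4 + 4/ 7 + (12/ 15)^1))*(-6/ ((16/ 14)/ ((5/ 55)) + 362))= -59535/ 6614432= -0.01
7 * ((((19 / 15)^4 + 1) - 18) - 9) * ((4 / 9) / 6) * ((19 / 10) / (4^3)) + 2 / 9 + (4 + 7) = 4750871443 / 437400000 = 10.86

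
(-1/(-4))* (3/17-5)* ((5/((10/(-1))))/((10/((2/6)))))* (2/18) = 41/18360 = 0.00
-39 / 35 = -1.11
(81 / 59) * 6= 486 / 59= 8.24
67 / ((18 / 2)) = 67 / 9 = 7.44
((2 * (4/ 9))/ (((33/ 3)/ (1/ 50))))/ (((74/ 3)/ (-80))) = -32/ 6105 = -0.01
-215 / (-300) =43 / 60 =0.72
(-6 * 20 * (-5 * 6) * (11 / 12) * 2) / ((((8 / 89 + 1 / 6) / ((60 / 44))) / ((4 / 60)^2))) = 21360 / 137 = 155.91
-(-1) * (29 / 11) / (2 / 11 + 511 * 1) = 29 / 5623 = 0.01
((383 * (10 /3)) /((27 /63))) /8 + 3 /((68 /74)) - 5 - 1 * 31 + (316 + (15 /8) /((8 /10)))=3221419 /4896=657.97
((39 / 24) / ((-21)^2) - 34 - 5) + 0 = -137579 / 3528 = -39.00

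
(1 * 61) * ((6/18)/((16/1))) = 61/48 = 1.27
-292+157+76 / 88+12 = -2687 / 22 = -122.14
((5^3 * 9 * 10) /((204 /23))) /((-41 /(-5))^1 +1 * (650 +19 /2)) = 215625 /113509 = 1.90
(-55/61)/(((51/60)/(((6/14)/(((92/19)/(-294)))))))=658350/23851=27.60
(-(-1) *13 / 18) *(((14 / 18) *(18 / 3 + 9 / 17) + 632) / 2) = 422383 / 1836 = 230.06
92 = 92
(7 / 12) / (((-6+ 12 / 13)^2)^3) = 33787663 / 991847400192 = 0.00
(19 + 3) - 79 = -57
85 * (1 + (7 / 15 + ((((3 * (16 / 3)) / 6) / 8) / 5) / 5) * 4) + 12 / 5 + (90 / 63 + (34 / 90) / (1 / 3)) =26582 / 105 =253.16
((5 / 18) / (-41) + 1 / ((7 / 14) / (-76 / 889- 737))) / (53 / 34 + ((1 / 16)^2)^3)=-945.70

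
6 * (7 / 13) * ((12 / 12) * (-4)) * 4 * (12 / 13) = -8064 / 169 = -47.72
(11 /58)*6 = 33 /29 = 1.14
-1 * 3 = -3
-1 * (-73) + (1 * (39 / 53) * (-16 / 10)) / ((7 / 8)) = 132919 / 1855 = 71.65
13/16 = 0.81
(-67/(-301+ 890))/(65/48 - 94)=3216/2619283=0.00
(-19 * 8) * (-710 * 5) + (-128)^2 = 555984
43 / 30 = 1.43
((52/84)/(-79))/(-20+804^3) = -13/862212898596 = -0.00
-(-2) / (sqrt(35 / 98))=2*sqrt(70) / 5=3.35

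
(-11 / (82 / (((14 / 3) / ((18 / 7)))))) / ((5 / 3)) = -539 / 3690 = -0.15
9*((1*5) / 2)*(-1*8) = -180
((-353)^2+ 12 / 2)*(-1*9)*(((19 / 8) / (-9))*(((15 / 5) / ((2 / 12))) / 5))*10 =21309165 / 2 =10654582.50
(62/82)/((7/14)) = 62/41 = 1.51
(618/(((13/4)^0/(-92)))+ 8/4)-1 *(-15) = -56839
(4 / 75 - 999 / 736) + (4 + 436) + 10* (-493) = -247919981 / 55200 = -4491.30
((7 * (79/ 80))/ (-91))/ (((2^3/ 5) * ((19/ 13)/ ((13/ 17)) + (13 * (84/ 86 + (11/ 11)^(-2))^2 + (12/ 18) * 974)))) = -5696769/ 84239954432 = -0.00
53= 53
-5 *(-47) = 235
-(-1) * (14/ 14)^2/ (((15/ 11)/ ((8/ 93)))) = 88/ 1395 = 0.06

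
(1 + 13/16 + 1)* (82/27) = 205/24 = 8.54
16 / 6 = 8 / 3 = 2.67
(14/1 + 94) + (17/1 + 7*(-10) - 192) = -137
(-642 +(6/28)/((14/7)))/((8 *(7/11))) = -197703/1568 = -126.09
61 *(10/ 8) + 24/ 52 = 3989/ 52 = 76.71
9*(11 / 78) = 33 / 26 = 1.27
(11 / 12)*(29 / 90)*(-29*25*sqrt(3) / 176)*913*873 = -1679723.95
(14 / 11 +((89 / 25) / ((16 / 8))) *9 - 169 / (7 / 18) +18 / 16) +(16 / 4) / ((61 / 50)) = -412.88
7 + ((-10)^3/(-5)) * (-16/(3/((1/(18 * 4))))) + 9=32/27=1.19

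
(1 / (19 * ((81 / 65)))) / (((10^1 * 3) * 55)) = 13 / 507870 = 0.00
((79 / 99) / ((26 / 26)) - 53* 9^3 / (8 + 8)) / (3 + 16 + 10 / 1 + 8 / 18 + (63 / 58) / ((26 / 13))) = -110890171 / 1377508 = -80.50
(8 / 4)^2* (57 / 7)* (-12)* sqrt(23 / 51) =-912* sqrt(1173) / 119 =-262.48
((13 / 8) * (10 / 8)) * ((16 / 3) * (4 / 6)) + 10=17.22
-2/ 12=-1/ 6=-0.17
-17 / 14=-1.21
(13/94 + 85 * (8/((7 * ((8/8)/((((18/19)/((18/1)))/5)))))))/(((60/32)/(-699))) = -13526116/31255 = -432.77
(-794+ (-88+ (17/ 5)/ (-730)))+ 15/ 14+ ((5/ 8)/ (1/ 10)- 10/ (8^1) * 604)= -83276813/ 51100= -1629.68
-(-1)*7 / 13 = 0.54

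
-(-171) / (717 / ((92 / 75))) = 1748 / 5975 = 0.29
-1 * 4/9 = -4/9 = -0.44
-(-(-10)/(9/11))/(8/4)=-55/9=-6.11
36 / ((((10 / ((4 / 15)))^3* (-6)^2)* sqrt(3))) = 8* sqrt(3) / 1265625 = 0.00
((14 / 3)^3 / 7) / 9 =392 / 243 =1.61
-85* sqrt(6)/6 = -34.70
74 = 74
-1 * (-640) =640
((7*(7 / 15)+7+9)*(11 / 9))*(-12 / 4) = -70.64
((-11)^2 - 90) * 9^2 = 2511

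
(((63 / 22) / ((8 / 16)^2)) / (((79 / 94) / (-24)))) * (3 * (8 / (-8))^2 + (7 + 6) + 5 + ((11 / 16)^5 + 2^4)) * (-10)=1730335692645 / 14237696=121532.00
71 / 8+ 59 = 543 / 8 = 67.88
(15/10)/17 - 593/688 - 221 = -2593865/11696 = -221.77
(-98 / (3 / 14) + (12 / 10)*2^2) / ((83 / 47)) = -319036 / 1245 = -256.25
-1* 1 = -1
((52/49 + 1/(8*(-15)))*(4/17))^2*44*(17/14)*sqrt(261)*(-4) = -843226582*sqrt(29)/21428925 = -211.91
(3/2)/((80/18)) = 27/80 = 0.34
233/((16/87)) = 20271/16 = 1266.94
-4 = -4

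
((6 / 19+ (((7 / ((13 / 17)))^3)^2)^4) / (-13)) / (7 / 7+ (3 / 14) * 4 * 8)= -1729851052129283318466856933779948407648842607984291 / 1474789693107164683200424595837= -1172947614303393940907.71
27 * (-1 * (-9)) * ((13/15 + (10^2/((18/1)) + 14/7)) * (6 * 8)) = 491184/5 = 98236.80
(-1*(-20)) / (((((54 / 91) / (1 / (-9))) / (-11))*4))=5005 / 486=10.30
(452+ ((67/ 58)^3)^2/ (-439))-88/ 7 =51405958729810833/ 116985092187712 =439.42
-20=-20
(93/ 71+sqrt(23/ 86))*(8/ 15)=4*sqrt(1978)/ 645+248/ 355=0.97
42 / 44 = 21 / 22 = 0.95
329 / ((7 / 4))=188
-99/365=-0.27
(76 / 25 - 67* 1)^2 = 2556801 / 625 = 4090.88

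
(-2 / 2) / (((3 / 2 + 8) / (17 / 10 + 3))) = -47 / 95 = -0.49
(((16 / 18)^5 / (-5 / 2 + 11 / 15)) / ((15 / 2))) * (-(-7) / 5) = -917504 / 15647985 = -0.06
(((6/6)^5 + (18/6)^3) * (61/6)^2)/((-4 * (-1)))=26047/36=723.53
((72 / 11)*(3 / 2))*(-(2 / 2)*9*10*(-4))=38880 / 11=3534.55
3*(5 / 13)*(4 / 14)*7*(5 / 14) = 75 / 91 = 0.82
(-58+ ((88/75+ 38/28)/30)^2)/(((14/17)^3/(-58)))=8198616750889427/1361367000000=6022.34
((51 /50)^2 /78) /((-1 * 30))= -0.00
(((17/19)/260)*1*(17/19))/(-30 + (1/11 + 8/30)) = -9537/91813852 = -0.00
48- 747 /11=-219 /11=-19.91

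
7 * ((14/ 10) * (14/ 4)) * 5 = 343/ 2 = 171.50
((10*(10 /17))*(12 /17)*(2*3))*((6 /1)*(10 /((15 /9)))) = 259200 /289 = 896.89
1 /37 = 0.03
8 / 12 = 2 / 3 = 0.67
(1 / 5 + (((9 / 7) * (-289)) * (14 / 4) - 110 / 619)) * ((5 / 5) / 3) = -2683319 / 6190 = -433.49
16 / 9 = 1.78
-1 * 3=-3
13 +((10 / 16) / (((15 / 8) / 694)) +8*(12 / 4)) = 805 / 3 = 268.33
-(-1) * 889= 889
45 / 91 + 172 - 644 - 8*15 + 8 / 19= -1021985 / 1729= -591.08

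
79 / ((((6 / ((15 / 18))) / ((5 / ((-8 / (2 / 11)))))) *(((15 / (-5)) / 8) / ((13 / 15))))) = 5135 / 1782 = 2.88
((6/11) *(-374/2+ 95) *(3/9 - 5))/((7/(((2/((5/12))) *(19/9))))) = 55936/165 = 339.01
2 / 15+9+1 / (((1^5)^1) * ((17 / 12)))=2509 / 255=9.84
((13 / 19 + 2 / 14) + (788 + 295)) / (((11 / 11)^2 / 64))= 9225536 / 133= 69364.93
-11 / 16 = -0.69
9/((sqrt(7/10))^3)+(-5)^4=90 * sqrt(70)/49+625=640.37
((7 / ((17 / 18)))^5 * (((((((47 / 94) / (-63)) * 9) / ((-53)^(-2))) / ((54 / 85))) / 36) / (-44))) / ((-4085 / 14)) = -11472239709 / 750603227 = -15.28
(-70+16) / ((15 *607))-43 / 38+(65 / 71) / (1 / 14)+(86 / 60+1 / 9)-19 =-212839712 / 36847935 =-5.78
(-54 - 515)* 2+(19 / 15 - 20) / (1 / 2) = -17632 / 15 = -1175.47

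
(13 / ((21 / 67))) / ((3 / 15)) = 4355 / 21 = 207.38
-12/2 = -6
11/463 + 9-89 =-37029/463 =-79.98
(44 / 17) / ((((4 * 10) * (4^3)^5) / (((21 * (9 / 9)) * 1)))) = 231 / 182536110080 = 0.00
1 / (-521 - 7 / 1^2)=-1 / 528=-0.00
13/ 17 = 0.76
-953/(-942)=953/942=1.01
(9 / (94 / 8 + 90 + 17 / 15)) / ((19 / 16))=8640 / 117287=0.07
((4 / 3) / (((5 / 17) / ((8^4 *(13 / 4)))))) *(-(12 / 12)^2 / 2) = -452608 / 15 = -30173.87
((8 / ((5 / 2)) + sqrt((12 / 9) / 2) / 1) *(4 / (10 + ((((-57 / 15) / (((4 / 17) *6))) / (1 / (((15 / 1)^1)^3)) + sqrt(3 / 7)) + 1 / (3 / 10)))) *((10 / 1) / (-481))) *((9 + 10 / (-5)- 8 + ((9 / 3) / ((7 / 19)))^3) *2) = 8517888000 *sqrt(14) / 54736124068208401 + 27257241600 *sqrt(21) / 54736124068208401 + 25755372320000 *sqrt(6) / 7819446295458343 + 247251574272000 / 7819446295458343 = 0.04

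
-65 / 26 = -5 / 2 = -2.50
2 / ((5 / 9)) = 18 / 5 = 3.60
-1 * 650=-650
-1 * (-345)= 345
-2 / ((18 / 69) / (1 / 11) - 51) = 46 / 1107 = 0.04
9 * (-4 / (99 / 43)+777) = 76751 / 11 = 6977.36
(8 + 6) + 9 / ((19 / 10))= 356 / 19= 18.74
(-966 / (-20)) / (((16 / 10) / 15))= 7245 / 16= 452.81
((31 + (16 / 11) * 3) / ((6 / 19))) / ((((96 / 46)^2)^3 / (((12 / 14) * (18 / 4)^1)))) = 5.23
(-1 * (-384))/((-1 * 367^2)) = -384/134689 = -0.00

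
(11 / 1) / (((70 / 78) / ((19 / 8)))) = 8151 / 280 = 29.11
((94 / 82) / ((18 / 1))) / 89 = 47 / 65682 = 0.00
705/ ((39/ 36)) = 8460/ 13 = 650.77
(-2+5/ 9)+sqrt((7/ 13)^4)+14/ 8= 3623/ 6084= 0.60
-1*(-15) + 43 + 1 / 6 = 349 / 6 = 58.17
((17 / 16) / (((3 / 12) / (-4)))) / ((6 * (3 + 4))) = -17 / 42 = -0.40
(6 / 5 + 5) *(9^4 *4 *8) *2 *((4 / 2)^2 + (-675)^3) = -4003345000931904 / 5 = -800669000186380.80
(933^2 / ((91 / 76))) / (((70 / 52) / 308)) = 5821830432 / 35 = 166338012.34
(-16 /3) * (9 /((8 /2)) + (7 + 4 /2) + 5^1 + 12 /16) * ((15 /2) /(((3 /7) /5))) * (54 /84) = -5100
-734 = -734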